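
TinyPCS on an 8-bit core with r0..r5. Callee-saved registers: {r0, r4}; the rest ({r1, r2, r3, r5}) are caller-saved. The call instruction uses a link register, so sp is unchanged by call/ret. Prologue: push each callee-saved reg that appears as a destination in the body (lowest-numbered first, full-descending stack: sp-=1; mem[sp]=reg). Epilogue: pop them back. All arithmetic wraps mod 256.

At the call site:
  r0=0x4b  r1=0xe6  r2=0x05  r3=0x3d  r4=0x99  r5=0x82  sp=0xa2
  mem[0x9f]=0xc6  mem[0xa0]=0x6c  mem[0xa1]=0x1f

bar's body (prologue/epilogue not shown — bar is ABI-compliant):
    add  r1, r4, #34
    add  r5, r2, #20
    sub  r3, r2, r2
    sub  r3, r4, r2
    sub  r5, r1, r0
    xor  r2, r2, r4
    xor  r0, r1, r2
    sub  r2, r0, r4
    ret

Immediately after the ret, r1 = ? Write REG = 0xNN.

REG = 0xbb

prologue: push r0 -> mem[0xa1]=0x4b, sp=0xa1
body[0] add  r1, r4, #34 -> r1=0xbb
body[1] add  r5, r2, #20 -> r5=0x19
body[2] sub  r3, r2, r2 -> r3=0x00
body[3] sub  r3, r4, r2 -> r3=0x94
body[4] sub  r5, r1, r0 -> r5=0x70
body[5] xor  r2, r2, r4 -> r2=0x9c
body[6] xor  r0, r1, r2 -> r0=0x27
body[7] sub  r2, r0, r4 -> r2=0x8e
epilogue: pop r0=0x4b, sp=0xa2
r1 is caller-saved -> body value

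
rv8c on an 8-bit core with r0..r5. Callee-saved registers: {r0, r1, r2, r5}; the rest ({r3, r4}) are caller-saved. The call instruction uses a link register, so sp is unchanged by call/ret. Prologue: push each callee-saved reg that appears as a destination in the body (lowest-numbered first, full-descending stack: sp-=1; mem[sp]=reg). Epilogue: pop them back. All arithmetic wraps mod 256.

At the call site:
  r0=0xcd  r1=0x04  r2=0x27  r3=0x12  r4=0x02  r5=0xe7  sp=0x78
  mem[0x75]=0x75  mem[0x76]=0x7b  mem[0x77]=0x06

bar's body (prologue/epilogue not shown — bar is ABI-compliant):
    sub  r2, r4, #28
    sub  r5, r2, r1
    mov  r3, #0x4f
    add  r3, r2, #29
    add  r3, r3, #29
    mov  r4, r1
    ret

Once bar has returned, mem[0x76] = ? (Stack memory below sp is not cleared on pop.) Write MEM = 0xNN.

prologue: push r2 -> mem[0x77]=0x27, sp=0x77
prologue: push r5 -> mem[0x76]=0xe7, sp=0x76
body[0] sub  r2, r4, #28 -> r2=0xe6
body[1] sub  r5, r2, r1 -> r5=0xe2
body[2] mov  r3, #0x4f -> r3=0x4f
body[3] add  r3, r2, #29 -> r3=0x03
body[4] add  r3, r3, #29 -> r3=0x20
body[5] mov  r4, r1 -> r4=0x04
epilogue: pop r5=0xe7, sp=0x77
epilogue: pop r2=0x27, sp=0x78
prologue pushed ['r2', 'r5'] at ['0x77', '0x76']

MEM = 0xe7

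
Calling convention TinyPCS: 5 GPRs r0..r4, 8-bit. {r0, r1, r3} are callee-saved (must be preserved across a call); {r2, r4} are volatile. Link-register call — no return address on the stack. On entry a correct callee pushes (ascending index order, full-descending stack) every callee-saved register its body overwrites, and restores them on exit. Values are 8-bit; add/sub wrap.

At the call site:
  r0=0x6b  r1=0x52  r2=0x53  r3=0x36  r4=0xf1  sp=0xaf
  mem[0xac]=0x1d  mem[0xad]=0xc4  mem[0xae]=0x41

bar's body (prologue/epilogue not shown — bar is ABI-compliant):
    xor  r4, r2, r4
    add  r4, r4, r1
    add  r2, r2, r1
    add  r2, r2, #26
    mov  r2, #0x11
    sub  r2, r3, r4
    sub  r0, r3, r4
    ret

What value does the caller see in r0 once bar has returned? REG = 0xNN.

REG = 0x6b

prologue: push r0 → mem[0xae]=0x6b, sp=0xae
body[0] xor  r4, r2, r4 → r4=0xa2
body[1] add  r4, r4, r1 → r4=0xf4
body[2] add  r2, r2, r1 → r2=0xa5
body[3] add  r2, r2, #26 → r2=0xbf
body[4] mov  r2, #0x11 → r2=0x11
body[5] sub  r2, r3, r4 → r2=0x42
body[6] sub  r0, r3, r4 → r0=0x42
epilogue: pop r0=0x6b, sp=0xaf
r0 is callee-saved → restored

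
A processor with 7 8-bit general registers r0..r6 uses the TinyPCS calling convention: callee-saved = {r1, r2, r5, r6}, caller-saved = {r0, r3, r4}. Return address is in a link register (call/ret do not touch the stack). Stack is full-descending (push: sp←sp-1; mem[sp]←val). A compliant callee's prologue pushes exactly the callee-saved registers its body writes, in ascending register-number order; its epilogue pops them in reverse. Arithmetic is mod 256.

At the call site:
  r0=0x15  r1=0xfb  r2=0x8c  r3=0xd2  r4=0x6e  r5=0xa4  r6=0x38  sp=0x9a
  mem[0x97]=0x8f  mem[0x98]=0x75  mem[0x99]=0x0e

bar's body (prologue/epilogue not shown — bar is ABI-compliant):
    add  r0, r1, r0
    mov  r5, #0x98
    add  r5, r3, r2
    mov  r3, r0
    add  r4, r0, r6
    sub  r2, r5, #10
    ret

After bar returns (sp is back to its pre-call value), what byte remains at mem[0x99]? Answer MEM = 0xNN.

prologue: push r2 -> mem[0x99]=0x8c, sp=0x99
prologue: push r5 -> mem[0x98]=0xa4, sp=0x98
body[0] add  r0, r1, r0 -> r0=0x10
body[1] mov  r5, #0x98 -> r5=0x98
body[2] add  r5, r3, r2 -> r5=0x5e
body[3] mov  r3, r0 -> r3=0x10
body[4] add  r4, r0, r6 -> r4=0x48
body[5] sub  r2, r5, #10 -> r2=0x54
epilogue: pop r5=0xa4, sp=0x99
epilogue: pop r2=0x8c, sp=0x9a
prologue pushed ['r2', 'r5'] at ['0x99', '0x98']

MEM = 0x8c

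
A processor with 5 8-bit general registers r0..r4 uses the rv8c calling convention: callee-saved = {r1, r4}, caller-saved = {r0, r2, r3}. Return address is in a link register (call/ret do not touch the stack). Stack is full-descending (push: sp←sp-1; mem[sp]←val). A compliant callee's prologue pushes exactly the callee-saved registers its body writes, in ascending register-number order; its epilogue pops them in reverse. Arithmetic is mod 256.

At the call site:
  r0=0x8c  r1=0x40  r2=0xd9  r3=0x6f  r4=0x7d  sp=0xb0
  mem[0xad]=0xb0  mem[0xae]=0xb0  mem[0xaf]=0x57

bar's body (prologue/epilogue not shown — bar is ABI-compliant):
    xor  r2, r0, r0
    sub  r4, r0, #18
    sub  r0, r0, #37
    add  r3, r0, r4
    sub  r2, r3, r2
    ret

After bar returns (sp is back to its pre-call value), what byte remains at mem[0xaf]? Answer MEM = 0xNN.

prologue: push r4 → mem[0xaf]=0x7d, sp=0xaf
body[0] xor  r2, r0, r0 → r2=0x00
body[1] sub  r4, r0, #18 → r4=0x7a
body[2] sub  r0, r0, #37 → r0=0x67
body[3] add  r3, r0, r4 → r3=0xe1
body[4] sub  r2, r3, r2 → r2=0xe1
epilogue: pop r4=0x7d, sp=0xb0
prologue pushed ['r4'] at ['0xaf']

MEM = 0x7d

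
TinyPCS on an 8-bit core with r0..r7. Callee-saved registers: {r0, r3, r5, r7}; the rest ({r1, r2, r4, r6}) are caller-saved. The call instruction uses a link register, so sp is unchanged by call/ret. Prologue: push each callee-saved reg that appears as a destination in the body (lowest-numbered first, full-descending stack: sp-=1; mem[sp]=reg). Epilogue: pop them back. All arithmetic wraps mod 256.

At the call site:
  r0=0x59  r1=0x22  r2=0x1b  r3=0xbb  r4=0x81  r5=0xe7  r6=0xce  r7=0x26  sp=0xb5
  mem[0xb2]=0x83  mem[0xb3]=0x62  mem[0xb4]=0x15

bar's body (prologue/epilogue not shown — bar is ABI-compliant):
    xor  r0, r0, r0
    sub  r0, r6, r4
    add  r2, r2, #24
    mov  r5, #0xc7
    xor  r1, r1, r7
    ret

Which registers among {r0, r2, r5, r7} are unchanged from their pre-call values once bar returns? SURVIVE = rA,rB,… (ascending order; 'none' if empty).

prologue: push r0 → mem[0xb4]=0x59, sp=0xb4
prologue: push r5 → mem[0xb3]=0xe7, sp=0xb3
body[0] xor  r0, r0, r0 → r0=0x00
body[1] sub  r0, r6, r4 → r0=0x4d
body[2] add  r2, r2, #24 → r2=0x33
body[3] mov  r5, #0xc7 → r5=0xc7
body[4] xor  r1, r1, r7 → r1=0x04
epilogue: pop r5=0xe7, sp=0xb4
epilogue: pop r0=0x59, sp=0xb5
r0: callee-saved, written=True
r2: caller-saved, written=True
r5: callee-saved, written=True
r7: callee-saved, written=False

SURVIVE = r0,r5,r7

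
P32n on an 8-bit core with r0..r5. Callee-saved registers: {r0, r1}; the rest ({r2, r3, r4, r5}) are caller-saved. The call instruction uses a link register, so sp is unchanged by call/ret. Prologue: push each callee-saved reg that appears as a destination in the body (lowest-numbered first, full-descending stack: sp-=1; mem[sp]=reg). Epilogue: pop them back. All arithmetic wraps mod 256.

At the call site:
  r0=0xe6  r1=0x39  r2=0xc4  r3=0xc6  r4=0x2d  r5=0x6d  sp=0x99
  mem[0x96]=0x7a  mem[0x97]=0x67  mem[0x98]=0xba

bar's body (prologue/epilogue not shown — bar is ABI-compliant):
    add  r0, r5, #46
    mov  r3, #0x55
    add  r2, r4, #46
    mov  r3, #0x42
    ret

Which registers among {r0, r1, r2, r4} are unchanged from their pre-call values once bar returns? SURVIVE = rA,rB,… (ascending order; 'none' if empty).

prologue: push r0 → mem[0x98]=0xe6, sp=0x98
body[0] add  r0, r5, #46 → r0=0x9b
body[1] mov  r3, #0x55 → r3=0x55
body[2] add  r2, r4, #46 → r2=0x5b
body[3] mov  r3, #0x42 → r3=0x42
epilogue: pop r0=0xe6, sp=0x99
r0: callee-saved, written=True
r1: callee-saved, written=False
r2: caller-saved, written=True
r4: caller-saved, written=False

SURVIVE = r0,r1,r4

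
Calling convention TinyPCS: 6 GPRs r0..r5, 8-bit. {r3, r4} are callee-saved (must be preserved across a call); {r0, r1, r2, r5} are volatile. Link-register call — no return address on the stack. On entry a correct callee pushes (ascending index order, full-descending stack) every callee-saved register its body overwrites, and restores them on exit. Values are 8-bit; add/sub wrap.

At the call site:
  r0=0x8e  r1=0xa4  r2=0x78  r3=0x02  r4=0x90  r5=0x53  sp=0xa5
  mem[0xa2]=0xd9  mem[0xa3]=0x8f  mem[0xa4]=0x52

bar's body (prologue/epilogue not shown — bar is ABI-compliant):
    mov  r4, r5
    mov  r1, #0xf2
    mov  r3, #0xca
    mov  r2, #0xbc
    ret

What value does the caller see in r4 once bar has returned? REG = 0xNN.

REG = 0x90

prologue: push r3 → mem[0xa4]=0x02, sp=0xa4
prologue: push r4 → mem[0xa3]=0x90, sp=0xa3
body[0] mov  r4, r5 → r4=0x53
body[1] mov  r1, #0xf2 → r1=0xf2
body[2] mov  r3, #0xca → r3=0xca
body[3] mov  r2, #0xbc → r2=0xbc
epilogue: pop r4=0x90, sp=0xa4
epilogue: pop r3=0x02, sp=0xa5
r4 is callee-saved → restored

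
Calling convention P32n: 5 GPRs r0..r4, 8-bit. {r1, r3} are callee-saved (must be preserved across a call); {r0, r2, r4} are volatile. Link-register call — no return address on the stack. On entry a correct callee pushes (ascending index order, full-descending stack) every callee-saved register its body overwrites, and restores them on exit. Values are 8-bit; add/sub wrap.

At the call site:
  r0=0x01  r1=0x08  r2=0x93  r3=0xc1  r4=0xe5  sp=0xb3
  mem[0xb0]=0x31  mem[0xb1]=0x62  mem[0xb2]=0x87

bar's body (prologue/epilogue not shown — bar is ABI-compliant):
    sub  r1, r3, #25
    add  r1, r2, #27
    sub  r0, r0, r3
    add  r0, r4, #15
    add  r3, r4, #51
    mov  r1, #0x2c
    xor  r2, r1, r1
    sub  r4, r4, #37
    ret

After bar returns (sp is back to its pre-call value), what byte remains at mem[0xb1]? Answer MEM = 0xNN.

MEM = 0xc1

prologue: push r1 -> mem[0xb2]=0x08, sp=0xb2
prologue: push r3 -> mem[0xb1]=0xc1, sp=0xb1
body[0] sub  r1, r3, #25 -> r1=0xa8
body[1] add  r1, r2, #27 -> r1=0xae
body[2] sub  r0, r0, r3 -> r0=0x40
body[3] add  r0, r4, #15 -> r0=0xf4
body[4] add  r3, r4, #51 -> r3=0x18
body[5] mov  r1, #0x2c -> r1=0x2c
body[6] xor  r2, r1, r1 -> r2=0x00
body[7] sub  r4, r4, #37 -> r4=0xc0
epilogue: pop r3=0xc1, sp=0xb2
epilogue: pop r1=0x08, sp=0xb3
prologue pushed ['r1', 'r3'] at ['0xb2', '0xb1']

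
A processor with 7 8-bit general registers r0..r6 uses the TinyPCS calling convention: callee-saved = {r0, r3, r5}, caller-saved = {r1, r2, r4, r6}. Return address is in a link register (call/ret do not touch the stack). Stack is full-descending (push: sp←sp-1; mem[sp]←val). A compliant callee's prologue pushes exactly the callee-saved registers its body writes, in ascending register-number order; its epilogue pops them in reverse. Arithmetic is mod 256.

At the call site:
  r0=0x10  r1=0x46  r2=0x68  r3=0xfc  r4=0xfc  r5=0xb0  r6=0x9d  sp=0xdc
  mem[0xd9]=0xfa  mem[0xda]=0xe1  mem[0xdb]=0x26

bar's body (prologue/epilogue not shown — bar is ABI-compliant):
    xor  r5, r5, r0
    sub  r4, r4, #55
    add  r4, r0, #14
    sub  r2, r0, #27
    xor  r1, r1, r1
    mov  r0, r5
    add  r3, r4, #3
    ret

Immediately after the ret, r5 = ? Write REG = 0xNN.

prologue: push r0 -> mem[0xdb]=0x10, sp=0xdb
prologue: push r3 -> mem[0xda]=0xfc, sp=0xda
prologue: push r5 -> mem[0xd9]=0xb0, sp=0xd9
body[0] xor  r5, r5, r0 -> r5=0xa0
body[1] sub  r4, r4, #55 -> r4=0xc5
body[2] add  r4, r0, #14 -> r4=0x1e
body[3] sub  r2, r0, #27 -> r2=0xf5
body[4] xor  r1, r1, r1 -> r1=0x00
body[5] mov  r0, r5 -> r0=0xa0
body[6] add  r3, r4, #3 -> r3=0x21
epilogue: pop r5=0xb0, sp=0xda
epilogue: pop r3=0xfc, sp=0xdb
epilogue: pop r0=0x10, sp=0xdc
r5 is callee-saved -> restored

REG = 0xb0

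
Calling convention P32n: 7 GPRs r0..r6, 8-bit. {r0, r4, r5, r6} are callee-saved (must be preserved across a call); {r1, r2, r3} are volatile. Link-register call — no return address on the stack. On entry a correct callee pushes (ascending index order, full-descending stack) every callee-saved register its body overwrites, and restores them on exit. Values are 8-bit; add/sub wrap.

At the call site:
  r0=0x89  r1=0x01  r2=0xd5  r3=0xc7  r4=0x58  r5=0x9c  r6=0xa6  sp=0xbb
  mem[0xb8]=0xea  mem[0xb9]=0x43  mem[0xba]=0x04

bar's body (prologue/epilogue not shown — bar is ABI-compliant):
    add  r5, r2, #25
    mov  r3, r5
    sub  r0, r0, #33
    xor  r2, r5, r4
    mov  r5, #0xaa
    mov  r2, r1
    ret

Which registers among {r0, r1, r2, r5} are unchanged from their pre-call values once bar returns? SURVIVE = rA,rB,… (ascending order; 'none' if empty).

SURVIVE = r0,r1,r5

prologue: push r0 → mem[0xba]=0x89, sp=0xba
prologue: push r5 → mem[0xb9]=0x9c, sp=0xb9
body[0] add  r5, r2, #25 → r5=0xee
body[1] mov  r3, r5 → r3=0xee
body[2] sub  r0, r0, #33 → r0=0x68
body[3] xor  r2, r5, r4 → r2=0xb6
body[4] mov  r5, #0xaa → r5=0xaa
body[5] mov  r2, r1 → r2=0x01
epilogue: pop r5=0x9c, sp=0xba
epilogue: pop r0=0x89, sp=0xbb
r0: callee-saved, written=True
r1: caller-saved, written=False
r2: caller-saved, written=True
r5: callee-saved, written=True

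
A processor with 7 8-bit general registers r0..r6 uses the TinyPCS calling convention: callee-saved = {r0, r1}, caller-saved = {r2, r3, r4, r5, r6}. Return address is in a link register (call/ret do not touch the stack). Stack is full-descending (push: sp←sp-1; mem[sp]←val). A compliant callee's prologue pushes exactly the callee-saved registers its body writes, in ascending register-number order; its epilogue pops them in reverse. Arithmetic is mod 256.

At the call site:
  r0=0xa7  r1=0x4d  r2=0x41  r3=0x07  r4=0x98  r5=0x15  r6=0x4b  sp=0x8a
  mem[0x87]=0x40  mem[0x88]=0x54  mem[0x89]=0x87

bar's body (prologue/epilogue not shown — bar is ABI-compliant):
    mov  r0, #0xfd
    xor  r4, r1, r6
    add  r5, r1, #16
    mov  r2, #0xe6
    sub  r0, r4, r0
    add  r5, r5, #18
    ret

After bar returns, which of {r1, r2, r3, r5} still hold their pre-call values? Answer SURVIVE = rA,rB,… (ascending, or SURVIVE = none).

prologue: push r0 → mem[0x89]=0xa7, sp=0x89
body[0] mov  r0, #0xfd → r0=0xfd
body[1] xor  r4, r1, r6 → r4=0x06
body[2] add  r5, r1, #16 → r5=0x5d
body[3] mov  r2, #0xe6 → r2=0xe6
body[4] sub  r0, r4, r0 → r0=0x09
body[5] add  r5, r5, #18 → r5=0x6f
epilogue: pop r0=0xa7, sp=0x8a
r1: callee-saved, written=False
r2: caller-saved, written=True
r3: caller-saved, written=False
r5: caller-saved, written=True

SURVIVE = r1,r3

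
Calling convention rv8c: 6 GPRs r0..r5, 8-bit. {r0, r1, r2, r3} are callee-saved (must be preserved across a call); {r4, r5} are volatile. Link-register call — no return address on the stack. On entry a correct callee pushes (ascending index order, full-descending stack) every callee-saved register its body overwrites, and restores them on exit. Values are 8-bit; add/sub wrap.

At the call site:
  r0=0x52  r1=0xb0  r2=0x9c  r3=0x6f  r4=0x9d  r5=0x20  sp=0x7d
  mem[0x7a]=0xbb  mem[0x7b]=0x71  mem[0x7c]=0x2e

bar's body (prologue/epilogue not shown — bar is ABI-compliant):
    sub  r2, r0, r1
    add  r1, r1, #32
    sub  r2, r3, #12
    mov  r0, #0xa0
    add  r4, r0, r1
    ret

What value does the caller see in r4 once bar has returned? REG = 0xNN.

prologue: push r0 -> mem[0x7c]=0x52, sp=0x7c
prologue: push r1 -> mem[0x7b]=0xb0, sp=0x7b
prologue: push r2 -> mem[0x7a]=0x9c, sp=0x7a
body[0] sub  r2, r0, r1 -> r2=0xa2
body[1] add  r1, r1, #32 -> r1=0xd0
body[2] sub  r2, r3, #12 -> r2=0x63
body[3] mov  r0, #0xa0 -> r0=0xa0
body[4] add  r4, r0, r1 -> r4=0x70
epilogue: pop r2=0x9c, sp=0x7b
epilogue: pop r1=0xb0, sp=0x7c
epilogue: pop r0=0x52, sp=0x7d
r4 is caller-saved -> body value

REG = 0x70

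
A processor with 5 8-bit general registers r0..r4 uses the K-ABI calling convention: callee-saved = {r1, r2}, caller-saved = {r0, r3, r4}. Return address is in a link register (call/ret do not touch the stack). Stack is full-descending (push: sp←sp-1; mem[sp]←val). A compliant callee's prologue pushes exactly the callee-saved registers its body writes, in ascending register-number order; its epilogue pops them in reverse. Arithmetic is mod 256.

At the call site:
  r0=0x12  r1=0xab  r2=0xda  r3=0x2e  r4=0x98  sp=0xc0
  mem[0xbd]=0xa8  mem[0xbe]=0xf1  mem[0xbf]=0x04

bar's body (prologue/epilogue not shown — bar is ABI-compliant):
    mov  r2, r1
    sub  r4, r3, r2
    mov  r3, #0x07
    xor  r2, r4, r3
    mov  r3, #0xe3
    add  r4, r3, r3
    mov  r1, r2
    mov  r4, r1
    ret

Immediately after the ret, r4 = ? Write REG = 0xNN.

REG = 0x84

prologue: push r1 → mem[0xbf]=0xab, sp=0xbf
prologue: push r2 → mem[0xbe]=0xda, sp=0xbe
body[0] mov  r2, r1 → r2=0xab
body[1] sub  r4, r3, r2 → r4=0x83
body[2] mov  r3, #0x07 → r3=0x07
body[3] xor  r2, r4, r3 → r2=0x84
body[4] mov  r3, #0xe3 → r3=0xe3
body[5] add  r4, r3, r3 → r4=0xc6
body[6] mov  r1, r2 → r1=0x84
body[7] mov  r4, r1 → r4=0x84
epilogue: pop r2=0xda, sp=0xbf
epilogue: pop r1=0xab, sp=0xc0
r4 is caller-saved → body value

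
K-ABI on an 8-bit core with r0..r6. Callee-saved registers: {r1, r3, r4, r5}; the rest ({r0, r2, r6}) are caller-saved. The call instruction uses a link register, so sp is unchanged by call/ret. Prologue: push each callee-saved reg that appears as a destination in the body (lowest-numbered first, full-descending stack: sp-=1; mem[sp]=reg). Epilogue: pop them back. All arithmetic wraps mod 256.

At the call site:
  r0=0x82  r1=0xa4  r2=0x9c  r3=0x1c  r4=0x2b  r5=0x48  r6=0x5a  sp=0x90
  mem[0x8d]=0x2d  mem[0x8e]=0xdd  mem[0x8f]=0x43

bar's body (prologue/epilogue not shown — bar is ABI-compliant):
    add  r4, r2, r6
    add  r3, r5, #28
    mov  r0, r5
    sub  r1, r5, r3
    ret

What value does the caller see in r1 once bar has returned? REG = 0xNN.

REG = 0xa4

prologue: push r1 -> mem[0x8f]=0xa4, sp=0x8f
prologue: push r3 -> mem[0x8e]=0x1c, sp=0x8e
prologue: push r4 -> mem[0x8d]=0x2b, sp=0x8d
body[0] add  r4, r2, r6 -> r4=0xf6
body[1] add  r3, r5, #28 -> r3=0x64
body[2] mov  r0, r5 -> r0=0x48
body[3] sub  r1, r5, r3 -> r1=0xe4
epilogue: pop r4=0x2b, sp=0x8e
epilogue: pop r3=0x1c, sp=0x8f
epilogue: pop r1=0xa4, sp=0x90
r1 is callee-saved -> restored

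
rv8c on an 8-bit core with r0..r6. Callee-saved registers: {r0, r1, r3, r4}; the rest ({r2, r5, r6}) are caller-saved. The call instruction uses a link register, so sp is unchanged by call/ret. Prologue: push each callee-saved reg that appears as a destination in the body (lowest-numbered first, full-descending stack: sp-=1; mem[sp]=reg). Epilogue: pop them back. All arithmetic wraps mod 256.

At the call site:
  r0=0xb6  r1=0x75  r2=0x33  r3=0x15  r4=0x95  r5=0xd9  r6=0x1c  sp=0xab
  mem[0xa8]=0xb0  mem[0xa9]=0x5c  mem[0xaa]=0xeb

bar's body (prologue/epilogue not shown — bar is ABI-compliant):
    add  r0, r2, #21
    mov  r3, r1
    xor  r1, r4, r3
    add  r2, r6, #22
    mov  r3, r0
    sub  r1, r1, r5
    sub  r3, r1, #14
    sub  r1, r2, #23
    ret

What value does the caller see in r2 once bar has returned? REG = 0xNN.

REG = 0x32

prologue: push r0 -> mem[0xaa]=0xb6, sp=0xaa
prologue: push r1 -> mem[0xa9]=0x75, sp=0xa9
prologue: push r3 -> mem[0xa8]=0x15, sp=0xa8
body[0] add  r0, r2, #21 -> r0=0x48
body[1] mov  r3, r1 -> r3=0x75
body[2] xor  r1, r4, r3 -> r1=0xe0
body[3] add  r2, r6, #22 -> r2=0x32
body[4] mov  r3, r0 -> r3=0x48
body[5] sub  r1, r1, r5 -> r1=0x07
body[6] sub  r3, r1, #14 -> r3=0xf9
body[7] sub  r1, r2, #23 -> r1=0x1b
epilogue: pop r3=0x15, sp=0xa9
epilogue: pop r1=0x75, sp=0xaa
epilogue: pop r0=0xb6, sp=0xab
r2 is caller-saved -> body value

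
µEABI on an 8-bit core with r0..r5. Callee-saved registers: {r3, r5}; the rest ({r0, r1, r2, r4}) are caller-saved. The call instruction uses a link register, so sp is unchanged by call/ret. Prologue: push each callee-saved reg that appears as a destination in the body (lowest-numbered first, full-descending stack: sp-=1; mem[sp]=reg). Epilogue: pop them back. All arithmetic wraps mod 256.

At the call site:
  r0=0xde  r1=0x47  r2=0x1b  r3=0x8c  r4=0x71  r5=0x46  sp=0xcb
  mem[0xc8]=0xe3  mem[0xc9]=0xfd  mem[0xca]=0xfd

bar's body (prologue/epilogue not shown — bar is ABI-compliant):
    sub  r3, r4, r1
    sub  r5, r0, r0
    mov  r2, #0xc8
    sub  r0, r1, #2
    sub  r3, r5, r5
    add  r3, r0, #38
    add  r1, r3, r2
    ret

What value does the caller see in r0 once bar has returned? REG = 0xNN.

prologue: push r3 -> mem[0xca]=0x8c, sp=0xca
prologue: push r5 -> mem[0xc9]=0x46, sp=0xc9
body[0] sub  r3, r4, r1 -> r3=0x2a
body[1] sub  r5, r0, r0 -> r5=0x00
body[2] mov  r2, #0xc8 -> r2=0xc8
body[3] sub  r0, r1, #2 -> r0=0x45
body[4] sub  r3, r5, r5 -> r3=0x00
body[5] add  r3, r0, #38 -> r3=0x6b
body[6] add  r1, r3, r2 -> r1=0x33
epilogue: pop r5=0x46, sp=0xca
epilogue: pop r3=0x8c, sp=0xcb
r0 is caller-saved -> body value

REG = 0x45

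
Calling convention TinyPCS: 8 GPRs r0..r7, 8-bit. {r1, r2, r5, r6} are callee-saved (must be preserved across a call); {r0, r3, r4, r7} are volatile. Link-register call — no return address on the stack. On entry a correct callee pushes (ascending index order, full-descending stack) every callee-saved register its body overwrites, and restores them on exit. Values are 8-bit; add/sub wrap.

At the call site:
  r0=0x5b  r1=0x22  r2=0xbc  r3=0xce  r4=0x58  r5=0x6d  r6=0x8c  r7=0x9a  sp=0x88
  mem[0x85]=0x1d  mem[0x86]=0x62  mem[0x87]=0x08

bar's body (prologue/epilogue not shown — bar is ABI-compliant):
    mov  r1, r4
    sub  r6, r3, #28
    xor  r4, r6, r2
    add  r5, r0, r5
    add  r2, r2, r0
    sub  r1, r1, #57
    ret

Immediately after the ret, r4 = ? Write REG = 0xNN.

REG = 0x0e

prologue: push r1 → mem[0x87]=0x22, sp=0x87
prologue: push r2 → mem[0x86]=0xbc, sp=0x86
prologue: push r5 → mem[0x85]=0x6d, sp=0x85
prologue: push r6 → mem[0x84]=0x8c, sp=0x84
body[0] mov  r1, r4 → r1=0x58
body[1] sub  r6, r3, #28 → r6=0xb2
body[2] xor  r4, r6, r2 → r4=0x0e
body[3] add  r5, r0, r5 → r5=0xc8
body[4] add  r2, r2, r0 → r2=0x17
body[5] sub  r1, r1, #57 → r1=0x1f
epilogue: pop r6=0x8c, sp=0x85
epilogue: pop r5=0x6d, sp=0x86
epilogue: pop r2=0xbc, sp=0x87
epilogue: pop r1=0x22, sp=0x88
r4 is caller-saved → body value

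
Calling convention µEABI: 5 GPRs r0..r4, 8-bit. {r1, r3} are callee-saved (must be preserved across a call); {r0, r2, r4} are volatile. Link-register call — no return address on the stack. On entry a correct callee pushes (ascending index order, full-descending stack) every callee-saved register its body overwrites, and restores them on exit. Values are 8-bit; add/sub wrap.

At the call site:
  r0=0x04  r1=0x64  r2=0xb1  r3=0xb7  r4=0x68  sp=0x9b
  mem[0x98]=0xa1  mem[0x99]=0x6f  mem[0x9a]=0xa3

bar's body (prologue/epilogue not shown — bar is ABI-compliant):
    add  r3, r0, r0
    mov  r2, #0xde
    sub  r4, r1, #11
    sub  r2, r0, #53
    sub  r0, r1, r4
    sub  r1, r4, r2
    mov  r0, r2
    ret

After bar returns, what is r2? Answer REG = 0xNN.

prologue: push r1 -> mem[0x9a]=0x64, sp=0x9a
prologue: push r3 -> mem[0x99]=0xb7, sp=0x99
body[0] add  r3, r0, r0 -> r3=0x08
body[1] mov  r2, #0xde -> r2=0xde
body[2] sub  r4, r1, #11 -> r4=0x59
body[3] sub  r2, r0, #53 -> r2=0xcf
body[4] sub  r0, r1, r4 -> r0=0x0b
body[5] sub  r1, r4, r2 -> r1=0x8a
body[6] mov  r0, r2 -> r0=0xcf
epilogue: pop r3=0xb7, sp=0x9a
epilogue: pop r1=0x64, sp=0x9b
r2 is caller-saved -> body value

REG = 0xcf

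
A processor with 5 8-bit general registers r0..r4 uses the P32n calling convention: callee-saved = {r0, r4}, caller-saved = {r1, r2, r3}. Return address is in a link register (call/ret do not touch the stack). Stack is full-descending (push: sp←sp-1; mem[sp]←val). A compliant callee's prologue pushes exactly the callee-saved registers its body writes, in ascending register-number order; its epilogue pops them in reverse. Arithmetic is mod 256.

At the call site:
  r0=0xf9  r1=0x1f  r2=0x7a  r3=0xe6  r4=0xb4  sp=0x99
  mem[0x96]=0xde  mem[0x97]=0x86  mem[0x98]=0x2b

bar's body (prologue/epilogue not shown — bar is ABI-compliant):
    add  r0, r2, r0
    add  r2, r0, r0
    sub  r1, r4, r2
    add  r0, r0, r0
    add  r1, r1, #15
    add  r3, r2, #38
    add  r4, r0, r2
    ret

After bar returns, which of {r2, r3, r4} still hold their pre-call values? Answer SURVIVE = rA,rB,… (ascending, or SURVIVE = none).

prologue: push r0 -> mem[0x98]=0xf9, sp=0x98
prologue: push r4 -> mem[0x97]=0xb4, sp=0x97
body[0] add  r0, r2, r0 -> r0=0x73
body[1] add  r2, r0, r0 -> r2=0xe6
body[2] sub  r1, r4, r2 -> r1=0xce
body[3] add  r0, r0, r0 -> r0=0xe6
body[4] add  r1, r1, #15 -> r1=0xdd
body[5] add  r3, r2, #38 -> r3=0x0c
body[6] add  r4, r0, r2 -> r4=0xcc
epilogue: pop r4=0xb4, sp=0x98
epilogue: pop r0=0xf9, sp=0x99
r2: caller-saved, written=True
r3: caller-saved, written=True
r4: callee-saved, written=True

SURVIVE = r4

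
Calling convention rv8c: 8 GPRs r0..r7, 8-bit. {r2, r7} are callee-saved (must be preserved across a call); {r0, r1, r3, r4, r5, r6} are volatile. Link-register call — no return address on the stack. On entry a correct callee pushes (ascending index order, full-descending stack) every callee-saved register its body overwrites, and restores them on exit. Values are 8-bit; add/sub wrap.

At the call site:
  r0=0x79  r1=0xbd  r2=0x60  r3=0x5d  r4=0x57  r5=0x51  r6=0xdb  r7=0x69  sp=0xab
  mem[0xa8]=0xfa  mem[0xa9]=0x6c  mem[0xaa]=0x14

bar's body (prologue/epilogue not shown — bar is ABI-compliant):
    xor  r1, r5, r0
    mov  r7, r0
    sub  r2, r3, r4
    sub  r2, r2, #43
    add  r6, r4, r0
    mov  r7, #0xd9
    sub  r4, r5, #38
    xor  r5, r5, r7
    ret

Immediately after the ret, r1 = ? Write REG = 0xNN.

REG = 0x28

prologue: push r2 → mem[0xaa]=0x60, sp=0xaa
prologue: push r7 → mem[0xa9]=0x69, sp=0xa9
body[0] xor  r1, r5, r0 → r1=0x28
body[1] mov  r7, r0 → r7=0x79
body[2] sub  r2, r3, r4 → r2=0x06
body[3] sub  r2, r2, #43 → r2=0xdb
body[4] add  r6, r4, r0 → r6=0xd0
body[5] mov  r7, #0xd9 → r7=0xd9
body[6] sub  r4, r5, #38 → r4=0x2b
body[7] xor  r5, r5, r7 → r5=0x88
epilogue: pop r7=0x69, sp=0xaa
epilogue: pop r2=0x60, sp=0xab
r1 is caller-saved → body value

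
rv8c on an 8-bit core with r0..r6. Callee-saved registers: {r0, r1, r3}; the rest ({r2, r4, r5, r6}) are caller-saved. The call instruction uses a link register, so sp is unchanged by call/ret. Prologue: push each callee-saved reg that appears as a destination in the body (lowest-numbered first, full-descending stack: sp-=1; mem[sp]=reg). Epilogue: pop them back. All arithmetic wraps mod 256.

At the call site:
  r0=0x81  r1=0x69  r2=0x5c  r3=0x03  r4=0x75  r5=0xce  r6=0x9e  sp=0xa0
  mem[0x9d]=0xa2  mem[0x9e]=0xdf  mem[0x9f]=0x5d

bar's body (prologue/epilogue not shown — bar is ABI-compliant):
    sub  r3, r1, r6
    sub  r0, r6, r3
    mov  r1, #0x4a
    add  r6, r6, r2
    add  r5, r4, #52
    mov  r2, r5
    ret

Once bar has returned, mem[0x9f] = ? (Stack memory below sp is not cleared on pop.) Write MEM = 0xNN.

MEM = 0x81

prologue: push r0 -> mem[0x9f]=0x81, sp=0x9f
prologue: push r1 -> mem[0x9e]=0x69, sp=0x9e
prologue: push r3 -> mem[0x9d]=0x03, sp=0x9d
body[0] sub  r3, r1, r6 -> r3=0xcb
body[1] sub  r0, r6, r3 -> r0=0xd3
body[2] mov  r1, #0x4a -> r1=0x4a
body[3] add  r6, r6, r2 -> r6=0xfa
body[4] add  r5, r4, #52 -> r5=0xa9
body[5] mov  r2, r5 -> r2=0xa9
epilogue: pop r3=0x03, sp=0x9e
epilogue: pop r1=0x69, sp=0x9f
epilogue: pop r0=0x81, sp=0xa0
prologue pushed ['r0', 'r1', 'r3'] at ['0x9f', '0x9e', '0x9d']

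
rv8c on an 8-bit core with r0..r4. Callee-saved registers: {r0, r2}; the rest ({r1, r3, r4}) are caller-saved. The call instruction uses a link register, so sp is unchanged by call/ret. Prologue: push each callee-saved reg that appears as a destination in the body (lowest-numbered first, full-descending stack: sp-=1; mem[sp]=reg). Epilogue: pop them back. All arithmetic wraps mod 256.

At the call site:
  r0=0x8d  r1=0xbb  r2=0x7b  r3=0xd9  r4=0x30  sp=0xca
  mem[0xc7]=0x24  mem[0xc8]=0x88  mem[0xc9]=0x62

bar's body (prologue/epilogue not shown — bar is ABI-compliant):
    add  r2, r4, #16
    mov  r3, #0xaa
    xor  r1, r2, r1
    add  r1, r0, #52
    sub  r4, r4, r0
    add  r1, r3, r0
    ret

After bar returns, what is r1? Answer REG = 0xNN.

REG = 0x37

prologue: push r2 → mem[0xc9]=0x7b, sp=0xc9
body[0] add  r2, r4, #16 → r2=0x40
body[1] mov  r3, #0xaa → r3=0xaa
body[2] xor  r1, r2, r1 → r1=0xfb
body[3] add  r1, r0, #52 → r1=0xc1
body[4] sub  r4, r4, r0 → r4=0xa3
body[5] add  r1, r3, r0 → r1=0x37
epilogue: pop r2=0x7b, sp=0xca
r1 is caller-saved → body value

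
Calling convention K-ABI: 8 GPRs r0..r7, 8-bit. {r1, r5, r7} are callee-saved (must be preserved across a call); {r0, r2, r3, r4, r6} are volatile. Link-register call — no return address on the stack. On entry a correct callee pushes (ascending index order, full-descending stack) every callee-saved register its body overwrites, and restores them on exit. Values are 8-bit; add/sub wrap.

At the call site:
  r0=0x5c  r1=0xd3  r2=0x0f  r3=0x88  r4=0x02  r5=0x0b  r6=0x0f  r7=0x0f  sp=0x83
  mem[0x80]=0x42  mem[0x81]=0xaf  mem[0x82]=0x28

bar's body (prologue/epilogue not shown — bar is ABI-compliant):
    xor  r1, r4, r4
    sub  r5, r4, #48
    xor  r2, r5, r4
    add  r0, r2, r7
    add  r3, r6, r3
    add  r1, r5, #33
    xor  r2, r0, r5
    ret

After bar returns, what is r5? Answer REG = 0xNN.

REG = 0x0b

prologue: push r1 → mem[0x82]=0xd3, sp=0x82
prologue: push r5 → mem[0x81]=0x0b, sp=0x81
body[0] xor  r1, r4, r4 → r1=0x00
body[1] sub  r5, r4, #48 → r5=0xd2
body[2] xor  r2, r5, r4 → r2=0xd0
body[3] add  r0, r2, r7 → r0=0xdf
body[4] add  r3, r6, r3 → r3=0x97
body[5] add  r1, r5, #33 → r1=0xf3
body[6] xor  r2, r0, r5 → r2=0x0d
epilogue: pop r5=0x0b, sp=0x82
epilogue: pop r1=0xd3, sp=0x83
r5 is callee-saved → restored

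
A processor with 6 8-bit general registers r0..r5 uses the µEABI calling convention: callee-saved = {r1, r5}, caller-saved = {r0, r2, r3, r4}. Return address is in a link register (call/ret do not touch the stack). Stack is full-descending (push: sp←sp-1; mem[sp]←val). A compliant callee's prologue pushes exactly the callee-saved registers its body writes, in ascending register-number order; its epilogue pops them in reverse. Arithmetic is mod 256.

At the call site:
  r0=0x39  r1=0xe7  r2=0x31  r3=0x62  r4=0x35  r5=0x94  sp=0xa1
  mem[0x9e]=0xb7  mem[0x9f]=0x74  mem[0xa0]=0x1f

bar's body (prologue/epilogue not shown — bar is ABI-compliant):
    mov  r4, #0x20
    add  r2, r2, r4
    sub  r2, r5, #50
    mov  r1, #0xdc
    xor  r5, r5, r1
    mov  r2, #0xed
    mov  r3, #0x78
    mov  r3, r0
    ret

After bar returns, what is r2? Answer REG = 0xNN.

REG = 0xed

prologue: push r1 -> mem[0xa0]=0xe7, sp=0xa0
prologue: push r5 -> mem[0x9f]=0x94, sp=0x9f
body[0] mov  r4, #0x20 -> r4=0x20
body[1] add  r2, r2, r4 -> r2=0x51
body[2] sub  r2, r5, #50 -> r2=0x62
body[3] mov  r1, #0xdc -> r1=0xdc
body[4] xor  r5, r5, r1 -> r5=0x48
body[5] mov  r2, #0xed -> r2=0xed
body[6] mov  r3, #0x78 -> r3=0x78
body[7] mov  r3, r0 -> r3=0x39
epilogue: pop r5=0x94, sp=0xa0
epilogue: pop r1=0xe7, sp=0xa1
r2 is caller-saved -> body value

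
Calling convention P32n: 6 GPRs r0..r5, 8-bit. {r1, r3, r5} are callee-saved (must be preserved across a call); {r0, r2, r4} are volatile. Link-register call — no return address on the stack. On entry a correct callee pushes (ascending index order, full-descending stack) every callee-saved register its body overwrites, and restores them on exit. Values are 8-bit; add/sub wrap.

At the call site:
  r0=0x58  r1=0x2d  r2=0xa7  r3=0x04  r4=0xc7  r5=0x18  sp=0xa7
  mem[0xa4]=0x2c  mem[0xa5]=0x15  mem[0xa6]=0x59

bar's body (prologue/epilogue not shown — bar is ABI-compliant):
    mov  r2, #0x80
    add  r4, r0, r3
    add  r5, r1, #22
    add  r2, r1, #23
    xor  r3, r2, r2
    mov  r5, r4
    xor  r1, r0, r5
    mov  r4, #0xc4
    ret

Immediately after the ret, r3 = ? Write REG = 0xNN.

REG = 0x04

prologue: push r1 → mem[0xa6]=0x2d, sp=0xa6
prologue: push r3 → mem[0xa5]=0x04, sp=0xa5
prologue: push r5 → mem[0xa4]=0x18, sp=0xa4
body[0] mov  r2, #0x80 → r2=0x80
body[1] add  r4, r0, r3 → r4=0x5c
body[2] add  r5, r1, #22 → r5=0x43
body[3] add  r2, r1, #23 → r2=0x44
body[4] xor  r3, r2, r2 → r3=0x00
body[5] mov  r5, r4 → r5=0x5c
body[6] xor  r1, r0, r5 → r1=0x04
body[7] mov  r4, #0xc4 → r4=0xc4
epilogue: pop r5=0x18, sp=0xa5
epilogue: pop r3=0x04, sp=0xa6
epilogue: pop r1=0x2d, sp=0xa7
r3 is callee-saved → restored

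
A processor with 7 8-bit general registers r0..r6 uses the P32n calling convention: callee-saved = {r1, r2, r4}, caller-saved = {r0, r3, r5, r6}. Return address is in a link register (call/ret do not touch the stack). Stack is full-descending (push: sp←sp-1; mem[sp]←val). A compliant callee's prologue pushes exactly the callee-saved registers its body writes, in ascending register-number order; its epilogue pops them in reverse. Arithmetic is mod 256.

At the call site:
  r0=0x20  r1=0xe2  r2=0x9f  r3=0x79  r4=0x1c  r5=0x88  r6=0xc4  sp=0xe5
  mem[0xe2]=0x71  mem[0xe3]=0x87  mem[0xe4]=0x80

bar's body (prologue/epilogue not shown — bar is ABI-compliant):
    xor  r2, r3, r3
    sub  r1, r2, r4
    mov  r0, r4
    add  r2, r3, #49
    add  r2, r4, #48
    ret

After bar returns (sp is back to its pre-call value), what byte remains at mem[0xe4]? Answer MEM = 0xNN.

prologue: push r1 → mem[0xe4]=0xe2, sp=0xe4
prologue: push r2 → mem[0xe3]=0x9f, sp=0xe3
body[0] xor  r2, r3, r3 → r2=0x00
body[1] sub  r1, r2, r4 → r1=0xe4
body[2] mov  r0, r4 → r0=0x1c
body[3] add  r2, r3, #49 → r2=0xaa
body[4] add  r2, r4, #48 → r2=0x4c
epilogue: pop r2=0x9f, sp=0xe4
epilogue: pop r1=0xe2, sp=0xe5
prologue pushed ['r1', 'r2'] at ['0xe4', '0xe3']

MEM = 0xe2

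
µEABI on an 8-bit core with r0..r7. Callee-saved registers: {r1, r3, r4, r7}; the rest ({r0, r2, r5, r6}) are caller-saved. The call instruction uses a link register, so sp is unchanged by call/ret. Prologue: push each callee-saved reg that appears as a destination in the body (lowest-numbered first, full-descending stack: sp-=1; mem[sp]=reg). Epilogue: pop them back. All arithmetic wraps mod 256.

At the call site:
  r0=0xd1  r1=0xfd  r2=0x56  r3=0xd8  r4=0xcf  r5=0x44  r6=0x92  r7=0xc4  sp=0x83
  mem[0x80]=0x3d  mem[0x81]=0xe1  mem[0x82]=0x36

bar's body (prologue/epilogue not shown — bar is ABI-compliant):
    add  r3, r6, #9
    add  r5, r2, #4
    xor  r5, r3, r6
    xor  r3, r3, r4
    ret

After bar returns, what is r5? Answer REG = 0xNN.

prologue: push r3 → mem[0x82]=0xd8, sp=0x82
body[0] add  r3, r6, #9 → r3=0x9b
body[1] add  r5, r2, #4 → r5=0x5a
body[2] xor  r5, r3, r6 → r5=0x09
body[3] xor  r3, r3, r4 → r3=0x54
epilogue: pop r3=0xd8, sp=0x83
r5 is caller-saved → body value

REG = 0x09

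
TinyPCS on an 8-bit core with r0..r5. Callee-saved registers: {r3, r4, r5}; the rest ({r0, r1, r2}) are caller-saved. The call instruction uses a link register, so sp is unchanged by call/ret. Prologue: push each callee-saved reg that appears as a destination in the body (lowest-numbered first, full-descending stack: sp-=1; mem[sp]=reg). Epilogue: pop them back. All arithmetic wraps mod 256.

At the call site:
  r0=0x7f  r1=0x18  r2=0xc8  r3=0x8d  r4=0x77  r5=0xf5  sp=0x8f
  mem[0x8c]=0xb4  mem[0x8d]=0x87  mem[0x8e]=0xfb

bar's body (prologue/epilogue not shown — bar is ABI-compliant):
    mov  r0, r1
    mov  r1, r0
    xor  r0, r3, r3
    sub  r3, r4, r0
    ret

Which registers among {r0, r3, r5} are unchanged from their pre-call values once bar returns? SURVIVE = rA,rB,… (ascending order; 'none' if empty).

prologue: push r3 → mem[0x8e]=0x8d, sp=0x8e
body[0] mov  r0, r1 → r0=0x18
body[1] mov  r1, r0 → r1=0x18
body[2] xor  r0, r3, r3 → r0=0x00
body[3] sub  r3, r4, r0 → r3=0x77
epilogue: pop r3=0x8d, sp=0x8f
r0: caller-saved, written=True
r3: callee-saved, written=True
r5: callee-saved, written=False

SURVIVE = r3,r5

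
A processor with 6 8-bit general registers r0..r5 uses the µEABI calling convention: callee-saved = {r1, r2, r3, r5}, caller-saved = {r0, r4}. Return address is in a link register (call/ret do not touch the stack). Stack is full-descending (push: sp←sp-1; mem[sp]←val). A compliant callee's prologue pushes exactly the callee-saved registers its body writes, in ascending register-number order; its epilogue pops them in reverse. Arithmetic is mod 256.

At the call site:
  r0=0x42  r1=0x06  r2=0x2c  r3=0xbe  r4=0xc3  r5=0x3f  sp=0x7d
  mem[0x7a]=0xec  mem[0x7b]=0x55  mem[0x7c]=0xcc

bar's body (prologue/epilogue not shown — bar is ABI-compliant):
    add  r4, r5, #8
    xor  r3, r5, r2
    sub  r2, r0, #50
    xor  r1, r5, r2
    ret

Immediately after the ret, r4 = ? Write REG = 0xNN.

prologue: push r1 → mem[0x7c]=0x06, sp=0x7c
prologue: push r2 → mem[0x7b]=0x2c, sp=0x7b
prologue: push r3 → mem[0x7a]=0xbe, sp=0x7a
body[0] add  r4, r5, #8 → r4=0x47
body[1] xor  r3, r5, r2 → r3=0x13
body[2] sub  r2, r0, #50 → r2=0x10
body[3] xor  r1, r5, r2 → r1=0x2f
epilogue: pop r3=0xbe, sp=0x7b
epilogue: pop r2=0x2c, sp=0x7c
epilogue: pop r1=0x06, sp=0x7d
r4 is caller-saved → body value

REG = 0x47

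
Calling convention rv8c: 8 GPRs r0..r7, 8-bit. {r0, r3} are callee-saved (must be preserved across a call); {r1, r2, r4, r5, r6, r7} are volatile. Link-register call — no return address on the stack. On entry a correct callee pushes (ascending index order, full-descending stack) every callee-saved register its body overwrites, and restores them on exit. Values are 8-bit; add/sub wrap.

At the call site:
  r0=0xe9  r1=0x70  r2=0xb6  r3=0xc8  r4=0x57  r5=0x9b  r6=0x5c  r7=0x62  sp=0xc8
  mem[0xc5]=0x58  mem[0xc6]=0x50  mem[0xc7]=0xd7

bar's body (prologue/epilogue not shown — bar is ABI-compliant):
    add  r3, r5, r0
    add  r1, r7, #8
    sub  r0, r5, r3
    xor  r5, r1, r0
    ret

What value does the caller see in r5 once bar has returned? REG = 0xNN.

REG = 0x7d

prologue: push r0 -> mem[0xc7]=0xe9, sp=0xc7
prologue: push r3 -> mem[0xc6]=0xc8, sp=0xc6
body[0] add  r3, r5, r0 -> r3=0x84
body[1] add  r1, r7, #8 -> r1=0x6a
body[2] sub  r0, r5, r3 -> r0=0x17
body[3] xor  r5, r1, r0 -> r5=0x7d
epilogue: pop r3=0xc8, sp=0xc7
epilogue: pop r0=0xe9, sp=0xc8
r5 is caller-saved -> body value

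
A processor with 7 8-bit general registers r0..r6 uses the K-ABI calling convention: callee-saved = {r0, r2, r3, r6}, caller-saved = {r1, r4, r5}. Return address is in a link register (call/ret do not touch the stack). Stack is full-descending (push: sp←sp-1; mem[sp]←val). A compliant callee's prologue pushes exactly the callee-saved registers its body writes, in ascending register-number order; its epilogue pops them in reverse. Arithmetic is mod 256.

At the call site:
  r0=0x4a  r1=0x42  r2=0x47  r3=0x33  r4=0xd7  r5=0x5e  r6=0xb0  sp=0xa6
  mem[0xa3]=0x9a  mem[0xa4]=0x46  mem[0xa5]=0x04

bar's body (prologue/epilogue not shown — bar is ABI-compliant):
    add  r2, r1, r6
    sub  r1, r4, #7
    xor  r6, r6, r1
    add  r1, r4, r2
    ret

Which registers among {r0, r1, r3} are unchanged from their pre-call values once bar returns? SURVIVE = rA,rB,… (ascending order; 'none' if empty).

prologue: push r2 → mem[0xa5]=0x47, sp=0xa5
prologue: push r6 → mem[0xa4]=0xb0, sp=0xa4
body[0] add  r2, r1, r6 → r2=0xf2
body[1] sub  r1, r4, #7 → r1=0xd0
body[2] xor  r6, r6, r1 → r6=0x60
body[3] add  r1, r4, r2 → r1=0xc9
epilogue: pop r6=0xb0, sp=0xa5
epilogue: pop r2=0x47, sp=0xa6
r0: callee-saved, written=False
r1: caller-saved, written=True
r3: callee-saved, written=False

SURVIVE = r0,r3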